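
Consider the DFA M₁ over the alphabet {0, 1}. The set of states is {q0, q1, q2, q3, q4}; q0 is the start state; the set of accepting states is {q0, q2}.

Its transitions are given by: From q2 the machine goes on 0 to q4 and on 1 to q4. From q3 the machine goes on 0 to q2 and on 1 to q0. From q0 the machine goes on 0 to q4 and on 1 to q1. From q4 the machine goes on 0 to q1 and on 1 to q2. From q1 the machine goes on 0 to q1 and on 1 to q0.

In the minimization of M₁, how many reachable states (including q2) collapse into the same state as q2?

2

States {q3} cannot be reached from the start state, so discard them.
Start with accepting vs non-accepting: {q0,q2} | {q1,q4}.
The partition is now stable with 2 blocks: {q0,q2} | {q1,q4}.
State q2 belongs to the block {q0,q2}, which has 2 states.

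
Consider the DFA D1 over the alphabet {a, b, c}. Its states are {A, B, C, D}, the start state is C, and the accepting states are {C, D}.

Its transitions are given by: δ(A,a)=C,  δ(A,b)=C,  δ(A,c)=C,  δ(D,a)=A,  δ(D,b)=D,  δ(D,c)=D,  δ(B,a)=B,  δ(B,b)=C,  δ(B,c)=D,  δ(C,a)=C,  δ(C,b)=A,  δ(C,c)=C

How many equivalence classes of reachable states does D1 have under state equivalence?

2

First remove the unreachable states {B,D}; 2 states remain.
Start with accepting vs non-accepting: {C} | {A}.
No further refinement is possible. Final partition (2 blocks): {C} | {A}.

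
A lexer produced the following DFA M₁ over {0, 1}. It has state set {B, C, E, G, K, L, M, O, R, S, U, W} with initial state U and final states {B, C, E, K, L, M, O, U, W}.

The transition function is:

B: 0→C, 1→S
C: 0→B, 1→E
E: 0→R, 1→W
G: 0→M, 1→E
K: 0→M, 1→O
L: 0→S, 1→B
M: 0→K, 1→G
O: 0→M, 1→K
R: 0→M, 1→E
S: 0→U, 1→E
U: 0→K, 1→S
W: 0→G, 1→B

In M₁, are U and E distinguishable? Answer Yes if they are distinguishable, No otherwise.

States {L} cannot be reached from the start state, so discard them.
Initial partition by acceptance: {B,C,E,K,M,O,U,W} | {G,R,S}.
On input 0, block {B,C,E,K,M,O,U,W} splits into {B,C,K,M,O,U} and {E,W}.
Refine {B,C,K,M,O,U} on symbol 1: members go to different blocks, giving {B,M,U} and {K,O} and {C}.
Refine {B,M,U} on symbol 0: members go to different blocks, giving {M,U} and {B}.
Refine {E,W} on symbol 1: members go to different blocks, giving {E} and {W}.
Stable partition: {M,U} | {G,R,S} | {E} | {K,O} | {C} | {B} | {W} — 7 equivalence classes.
U and E end up in different blocks, so they are distinguishable. For instance, the string '0' is accepted from only U.

Yes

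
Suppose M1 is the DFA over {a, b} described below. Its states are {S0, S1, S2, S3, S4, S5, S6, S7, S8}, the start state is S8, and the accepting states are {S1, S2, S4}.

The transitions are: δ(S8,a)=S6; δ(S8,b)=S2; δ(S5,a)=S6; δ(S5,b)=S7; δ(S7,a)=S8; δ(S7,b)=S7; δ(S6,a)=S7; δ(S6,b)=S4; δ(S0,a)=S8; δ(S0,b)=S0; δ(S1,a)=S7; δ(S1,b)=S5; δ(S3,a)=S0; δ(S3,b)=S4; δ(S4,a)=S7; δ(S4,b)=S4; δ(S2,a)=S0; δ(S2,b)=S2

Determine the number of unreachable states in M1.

No path from S8 leads to S1, S3, S5; the other 6 states are all reachable.

3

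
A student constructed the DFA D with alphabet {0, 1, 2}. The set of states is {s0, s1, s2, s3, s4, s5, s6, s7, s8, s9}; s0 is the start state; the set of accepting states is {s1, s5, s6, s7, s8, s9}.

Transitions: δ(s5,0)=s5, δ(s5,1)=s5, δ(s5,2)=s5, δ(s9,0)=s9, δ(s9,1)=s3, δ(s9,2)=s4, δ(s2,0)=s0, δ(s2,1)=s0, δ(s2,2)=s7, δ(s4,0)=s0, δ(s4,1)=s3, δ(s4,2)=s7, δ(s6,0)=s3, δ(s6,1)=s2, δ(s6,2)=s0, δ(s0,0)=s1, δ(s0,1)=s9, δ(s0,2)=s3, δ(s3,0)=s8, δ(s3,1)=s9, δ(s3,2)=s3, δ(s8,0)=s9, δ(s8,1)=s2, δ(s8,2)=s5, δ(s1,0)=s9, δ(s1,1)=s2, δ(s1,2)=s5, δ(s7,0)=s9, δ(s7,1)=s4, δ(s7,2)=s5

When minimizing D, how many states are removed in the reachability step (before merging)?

Starting at s0 and following transitions, the reachable set is {s0, s1, s2, s3, s4, s5, s7, s8, s9}. That leaves s6 unreachable — 1 in total.

1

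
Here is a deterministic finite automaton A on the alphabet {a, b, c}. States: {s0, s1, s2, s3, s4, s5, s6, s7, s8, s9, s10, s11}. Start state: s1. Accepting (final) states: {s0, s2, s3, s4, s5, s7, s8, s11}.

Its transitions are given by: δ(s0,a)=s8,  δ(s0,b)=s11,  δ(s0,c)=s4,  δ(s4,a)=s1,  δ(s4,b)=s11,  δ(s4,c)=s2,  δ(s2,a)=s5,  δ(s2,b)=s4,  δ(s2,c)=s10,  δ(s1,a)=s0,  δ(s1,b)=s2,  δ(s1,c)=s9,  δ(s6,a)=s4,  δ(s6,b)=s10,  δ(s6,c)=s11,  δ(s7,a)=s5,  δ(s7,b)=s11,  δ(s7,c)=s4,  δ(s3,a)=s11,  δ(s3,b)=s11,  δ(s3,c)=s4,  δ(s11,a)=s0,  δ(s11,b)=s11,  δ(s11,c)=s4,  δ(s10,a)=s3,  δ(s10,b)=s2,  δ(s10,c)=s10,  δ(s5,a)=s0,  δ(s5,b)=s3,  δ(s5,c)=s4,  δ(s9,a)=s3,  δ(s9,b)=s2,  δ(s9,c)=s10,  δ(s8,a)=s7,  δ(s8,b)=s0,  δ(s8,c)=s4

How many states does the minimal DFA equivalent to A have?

4

States {s6} cannot be reached from the start state, so discard them.
Start with accepting vs non-accepting: {s0,s2,s3,s4,s5,s7,s8,s11} | {s1,s9,s10}.
On input a, block {s0,s2,s3,s4,s5,s7,s8,s11} splits into {s0,s2,s3,s5,s7,s8,s11} and {s4}.
Split {s0,s2,s3,s5,s7,s8,s11} by δ(·,b) → {s0,s3,s5,s7,s8,s11} and {s2}.
Stable partition: {s0,s3,s5,s7,s8,s11} | {s1,s9,s10} | {s4} | {s2} — 4 equivalence classes.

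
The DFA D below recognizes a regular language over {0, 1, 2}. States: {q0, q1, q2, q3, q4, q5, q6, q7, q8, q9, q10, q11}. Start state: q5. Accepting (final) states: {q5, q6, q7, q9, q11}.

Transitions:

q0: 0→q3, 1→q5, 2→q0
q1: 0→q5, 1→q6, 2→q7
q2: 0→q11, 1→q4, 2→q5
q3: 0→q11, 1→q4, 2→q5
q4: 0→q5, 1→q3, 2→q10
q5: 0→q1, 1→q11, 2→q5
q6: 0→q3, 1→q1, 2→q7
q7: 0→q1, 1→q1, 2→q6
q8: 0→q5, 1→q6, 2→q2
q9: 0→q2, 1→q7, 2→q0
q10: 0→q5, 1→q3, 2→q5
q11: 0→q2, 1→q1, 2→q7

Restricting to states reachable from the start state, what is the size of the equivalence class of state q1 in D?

1

States {q0,q8,q9} cannot be reached from the start state, so discard them.
Start with accepting vs non-accepting: {q5,q6,q7,q11} | {q1,q2,q3,q4,q10}.
Refine {q5,q6,q7,q11} on symbol 1: members go to different blocks, giving {q6,q7,q11} and {q5}.
Refine {q1,q2,q3,q4,q10} on symbol 0: members go to different blocks, giving {q1,q4,q10} and {q2,q3}.
Refine {q6,q7,q11} on symbol 0: members go to different blocks, giving {q6,q11} and {q7}.
Split {q1,q4,q10} by δ(·,1) → {q4,q10} and {q1}.
On input 2, block {q4,q10} splits into {q4} and {q10}.
The partition is now stable with 7 blocks: {q6,q11} | {q4} | {q5} | {q2,q3} | {q7} | {q1} | {q10}.
State q1 belongs to the block {q1}, which has 1 states.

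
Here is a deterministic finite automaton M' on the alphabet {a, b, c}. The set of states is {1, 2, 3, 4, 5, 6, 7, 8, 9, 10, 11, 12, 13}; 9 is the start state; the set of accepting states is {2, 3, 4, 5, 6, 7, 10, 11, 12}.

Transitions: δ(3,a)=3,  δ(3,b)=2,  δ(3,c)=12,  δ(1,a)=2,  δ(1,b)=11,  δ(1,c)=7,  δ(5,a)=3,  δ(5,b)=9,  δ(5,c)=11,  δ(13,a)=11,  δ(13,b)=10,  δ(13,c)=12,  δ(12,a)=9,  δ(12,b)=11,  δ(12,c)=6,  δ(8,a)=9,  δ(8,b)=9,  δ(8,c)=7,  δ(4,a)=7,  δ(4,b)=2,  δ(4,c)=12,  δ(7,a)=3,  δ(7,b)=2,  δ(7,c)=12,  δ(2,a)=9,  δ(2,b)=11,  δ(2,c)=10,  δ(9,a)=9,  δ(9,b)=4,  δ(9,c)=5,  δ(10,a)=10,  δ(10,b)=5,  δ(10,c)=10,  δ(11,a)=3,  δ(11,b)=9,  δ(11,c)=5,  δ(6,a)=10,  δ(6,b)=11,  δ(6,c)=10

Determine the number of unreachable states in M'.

3

Starting at 9 and following transitions, the reachable set is {2, 3, 4, 5, 6, 7, 9, 10, 11, 12}. That leaves 1, 8, 13 unreachable — 3 in total.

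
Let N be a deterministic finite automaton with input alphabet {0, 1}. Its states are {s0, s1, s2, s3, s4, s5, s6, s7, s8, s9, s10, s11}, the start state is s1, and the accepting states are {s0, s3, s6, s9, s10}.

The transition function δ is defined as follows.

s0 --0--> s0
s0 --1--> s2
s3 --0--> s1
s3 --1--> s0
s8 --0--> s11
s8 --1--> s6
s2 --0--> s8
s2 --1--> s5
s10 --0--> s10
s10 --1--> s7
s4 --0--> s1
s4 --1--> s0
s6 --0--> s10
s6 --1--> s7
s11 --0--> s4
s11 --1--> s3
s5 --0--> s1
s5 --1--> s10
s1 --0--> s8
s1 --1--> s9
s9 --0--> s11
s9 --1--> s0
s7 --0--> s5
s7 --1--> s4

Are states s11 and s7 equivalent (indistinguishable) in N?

All states are reachable from the start state.
Start with accepting vs non-accepting: {s0,s3,s6,s9,s10} | {s1,s2,s4,s5,s7,s8,s11}.
On input 0, block {s0,s3,s6,s9,s10} splits into {s0,s6,s10} and {s3,s9}.
On input 1, block {s1,s2,s4,s5,s7,s8,s11} splits into {s4,s5,s8} and {s1,s11} and {s2,s7}.
No further refinement is possible. Final partition (5 blocks): {s0,s6,s10} | {s4,s5,s8} | {s3,s9} | {s1,s11} | {s2,s7}.
s11 and s7 end up in different blocks, so they are distinguishable. For instance, the string '1' is accepted from only s11.

No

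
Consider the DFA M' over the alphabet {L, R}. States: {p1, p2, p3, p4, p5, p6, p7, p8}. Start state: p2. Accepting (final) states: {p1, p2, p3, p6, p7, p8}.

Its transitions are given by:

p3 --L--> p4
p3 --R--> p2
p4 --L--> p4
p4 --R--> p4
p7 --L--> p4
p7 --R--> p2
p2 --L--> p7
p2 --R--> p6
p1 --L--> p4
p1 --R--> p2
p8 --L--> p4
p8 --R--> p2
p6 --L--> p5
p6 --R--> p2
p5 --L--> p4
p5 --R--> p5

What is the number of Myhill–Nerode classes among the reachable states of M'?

3

First remove the unreachable states {p1,p3,p8}; 5 states remain.
P0 = {p2,p6,p7} | {p4,p5}.
Refine {p2,p6,p7} on symbol L: members go to different blocks, giving {p6,p7} and {p2}.
The partition is now stable with 3 blocks: {p6,p7} | {p4,p5} | {p2}.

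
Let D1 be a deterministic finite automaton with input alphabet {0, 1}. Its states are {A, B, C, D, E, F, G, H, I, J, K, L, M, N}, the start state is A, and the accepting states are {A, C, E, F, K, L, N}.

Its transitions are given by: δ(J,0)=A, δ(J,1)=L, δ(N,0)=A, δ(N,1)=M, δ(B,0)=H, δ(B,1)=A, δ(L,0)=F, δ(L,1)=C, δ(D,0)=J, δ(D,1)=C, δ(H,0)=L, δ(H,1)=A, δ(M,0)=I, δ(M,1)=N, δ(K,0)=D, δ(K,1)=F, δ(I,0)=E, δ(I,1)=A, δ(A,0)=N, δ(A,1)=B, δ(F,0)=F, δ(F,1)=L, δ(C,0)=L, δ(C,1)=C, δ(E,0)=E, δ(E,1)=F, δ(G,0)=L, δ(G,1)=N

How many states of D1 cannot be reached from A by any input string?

No path from A leads to D, G, J, K; the other 10 states are all reachable.

4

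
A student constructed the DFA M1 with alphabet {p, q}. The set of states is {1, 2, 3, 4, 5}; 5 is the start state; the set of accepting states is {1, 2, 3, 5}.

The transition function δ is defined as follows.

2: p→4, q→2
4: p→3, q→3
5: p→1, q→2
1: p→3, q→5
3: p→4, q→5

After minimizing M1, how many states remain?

5

All states are reachable from the start state.
Initial partition by acceptance: {1,2,3,5} | {4}.
Split {1,2,3,5} by δ(·,p) → {1,5} and {2,3}.
Refine {1,5} on symbol p: members go to different blocks, giving {1} and {5}.
Split {2,3} by δ(·,q) → {2} and {3}.
No further refinement is possible. Final partition (5 blocks): {1} | {4} | {2} | {5} | {3}.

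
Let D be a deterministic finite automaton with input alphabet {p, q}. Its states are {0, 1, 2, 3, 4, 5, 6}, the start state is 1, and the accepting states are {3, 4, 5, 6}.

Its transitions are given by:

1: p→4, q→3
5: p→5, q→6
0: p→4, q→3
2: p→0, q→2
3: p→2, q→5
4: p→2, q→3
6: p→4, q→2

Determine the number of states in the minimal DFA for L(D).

Start with accepting vs non-accepting: {3,4,5,6} | {0,1,2}.
Split {3,4,5,6} by δ(·,p) → {3,4} and {5,6}.
Split {3,4} by δ(·,q) → {3} and {4}.
Split {0,1,2} by δ(·,p) → {0,1} and {2}.
On input p, block {5,6} splits into {5} and {6}.
Stable partition: {3} | {0,1} | {5} | {4} | {2} | {6} — 6 equivalence classes.

6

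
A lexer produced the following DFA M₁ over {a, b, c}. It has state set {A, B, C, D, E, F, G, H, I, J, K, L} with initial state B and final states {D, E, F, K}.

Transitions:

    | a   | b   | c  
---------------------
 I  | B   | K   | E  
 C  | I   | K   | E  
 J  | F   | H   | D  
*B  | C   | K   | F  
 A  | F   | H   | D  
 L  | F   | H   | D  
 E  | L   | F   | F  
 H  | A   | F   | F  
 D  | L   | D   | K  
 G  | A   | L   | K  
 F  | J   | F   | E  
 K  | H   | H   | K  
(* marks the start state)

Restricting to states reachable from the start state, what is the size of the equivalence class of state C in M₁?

3

First remove the unreachable states {G}; 11 states remain.
Start with accepting vs non-accepting: {D,E,F,K} | {A,B,C,H,I,J,L}.
On input b, block {D,E,F,K} splits into {D,E,F} and {K}.
On input c, block {D,E,F} splits into {E,F} and {D}.
Refine {A,B,C,H,I,J,L} on symbol a: members go to different blocks, giving {B,C,H,I} and {A,J,L}.
On input a, block {B,C,H,I} splits into {B,C,I} and {H}.
The partition is now stable with 6 blocks: {E,F} | {B,C,I} | {K} | {D} | {A,J,L} | {H}.
State C belongs to the block {B,C,I}, which has 3 states.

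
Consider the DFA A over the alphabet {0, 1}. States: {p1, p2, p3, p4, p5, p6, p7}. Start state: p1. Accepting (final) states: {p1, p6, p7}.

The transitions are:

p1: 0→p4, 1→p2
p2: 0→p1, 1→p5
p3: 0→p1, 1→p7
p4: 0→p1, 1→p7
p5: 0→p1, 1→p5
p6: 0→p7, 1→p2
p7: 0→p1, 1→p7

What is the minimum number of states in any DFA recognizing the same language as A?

4

States {p3,p6} cannot be reached from the start state, so discard them.
P0 = {p1,p7} | {p2,p4,p5}.
On input 0, block {p1,p7} splits into {p1} and {p7}.
On input 1, block {p2,p4,p5} splits into {p2,p5} and {p4}.
Stable partition: {p1} | {p2,p5} | {p7} | {p4} — 4 equivalence classes.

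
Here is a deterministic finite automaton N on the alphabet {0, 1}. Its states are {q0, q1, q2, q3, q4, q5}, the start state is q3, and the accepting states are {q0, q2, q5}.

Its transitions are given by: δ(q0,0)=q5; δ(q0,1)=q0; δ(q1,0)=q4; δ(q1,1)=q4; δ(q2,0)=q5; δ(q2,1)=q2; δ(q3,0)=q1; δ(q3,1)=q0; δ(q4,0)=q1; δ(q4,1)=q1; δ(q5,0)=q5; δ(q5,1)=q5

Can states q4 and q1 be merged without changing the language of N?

Yes

States {q2} cannot be reached from the start state, so discard them.
Start with accepting vs non-accepting: {q0,q5} | {q1,q3,q4}.
Split {q1,q3,q4} by δ(·,1) → {q1,q4} and {q3}.
The partition is now stable with 3 blocks: {q0,q5} | {q1,q4} | {q3}.
q4 and q1 lie in the same block of the stable partition, so they are equivalent — no string distinguishes them.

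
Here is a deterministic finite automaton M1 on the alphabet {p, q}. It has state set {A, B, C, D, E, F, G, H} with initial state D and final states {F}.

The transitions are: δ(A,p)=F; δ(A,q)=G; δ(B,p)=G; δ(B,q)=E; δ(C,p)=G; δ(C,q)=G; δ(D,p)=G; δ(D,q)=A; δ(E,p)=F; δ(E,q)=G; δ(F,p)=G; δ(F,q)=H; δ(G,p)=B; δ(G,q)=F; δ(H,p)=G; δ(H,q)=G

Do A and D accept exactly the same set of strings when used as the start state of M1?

No

First remove the unreachable states {C}; 7 states remain.
P0 = {F} | {A,B,D,E,G,H}.
Refine {A,B,D,E,G,H} on symbol p: members go to different blocks, giving {B,D,G,H} and {A,E}.
Refine {B,D,G,H} on symbol q: members go to different blocks, giving {B,D} and {G} and {H}.
Stable partition: {F} | {B,D} | {A,E} | {G} | {H} — 5 equivalence classes.
A and D end up in different blocks, so they are distinguishable. For instance, the string 'p' is accepted from only A.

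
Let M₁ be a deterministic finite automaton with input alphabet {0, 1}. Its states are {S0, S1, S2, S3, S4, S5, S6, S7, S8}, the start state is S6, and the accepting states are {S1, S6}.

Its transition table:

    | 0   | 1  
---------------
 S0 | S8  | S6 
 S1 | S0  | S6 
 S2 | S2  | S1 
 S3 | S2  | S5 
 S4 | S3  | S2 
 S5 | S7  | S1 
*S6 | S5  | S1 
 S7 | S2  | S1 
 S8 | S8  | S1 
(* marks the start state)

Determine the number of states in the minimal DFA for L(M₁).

2

Reachable states from the start: {S0,S1,S2,S5,S6,S7,S8}. Unreachable: {S3,S4} — drop them.
P0 = {S1,S6} | {S0,S2,S5,S7,S8}.
The partition is now stable with 2 blocks: {S1,S6} | {S0,S2,S5,S7,S8}.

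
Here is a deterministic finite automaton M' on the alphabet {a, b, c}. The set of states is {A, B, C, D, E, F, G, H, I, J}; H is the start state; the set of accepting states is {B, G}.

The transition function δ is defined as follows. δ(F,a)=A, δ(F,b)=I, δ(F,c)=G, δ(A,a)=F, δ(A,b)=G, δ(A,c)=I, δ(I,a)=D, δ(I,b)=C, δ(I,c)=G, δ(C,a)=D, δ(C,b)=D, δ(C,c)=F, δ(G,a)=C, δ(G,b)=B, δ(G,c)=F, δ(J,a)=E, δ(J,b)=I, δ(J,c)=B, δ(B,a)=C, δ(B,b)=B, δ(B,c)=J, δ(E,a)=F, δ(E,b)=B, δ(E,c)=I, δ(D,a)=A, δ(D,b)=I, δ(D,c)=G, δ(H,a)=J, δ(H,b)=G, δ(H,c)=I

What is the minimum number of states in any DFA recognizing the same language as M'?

5

Initial partition by acceptance: {B,G} | {A,C,D,E,F,H,I,J}.
On input b, block {A,C,D,E,F,H,I,J} splits into {C,D,F,I,J} and {A,E,H}.
On input a, block {C,D,F,I,J} splits into {D,F,J} and {C,I}.
Refine {C,I} on symbol b: members go to different blocks, giving {C} and {I}.
No further refinement is possible. Final partition (5 blocks): {B,G} | {D,F,J} | {A,E,H} | {C} | {I}.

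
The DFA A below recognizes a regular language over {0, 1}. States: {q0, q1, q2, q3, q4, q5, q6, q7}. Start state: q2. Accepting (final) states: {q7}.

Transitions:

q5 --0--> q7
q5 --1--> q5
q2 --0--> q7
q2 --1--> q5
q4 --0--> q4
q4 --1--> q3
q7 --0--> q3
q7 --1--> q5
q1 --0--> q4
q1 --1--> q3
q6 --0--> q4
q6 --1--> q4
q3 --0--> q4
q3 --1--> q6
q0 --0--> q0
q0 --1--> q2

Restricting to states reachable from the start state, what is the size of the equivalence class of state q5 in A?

Reachable states from the start: {q2,q3,q4,q5,q6,q7}. Unreachable: {q0,q1} — drop them.
P0 = {q7} | {q2,q3,q4,q5,q6}.
Split {q2,q3,q4,q5,q6} by δ(·,0) → {q3,q4,q6} and {q2,q5}.
No further refinement is possible. Final partition (3 blocks): {q7} | {q3,q4,q6} | {q2,q5}.
The equivalence class containing q5 is {q2,q5}, of size 2.

2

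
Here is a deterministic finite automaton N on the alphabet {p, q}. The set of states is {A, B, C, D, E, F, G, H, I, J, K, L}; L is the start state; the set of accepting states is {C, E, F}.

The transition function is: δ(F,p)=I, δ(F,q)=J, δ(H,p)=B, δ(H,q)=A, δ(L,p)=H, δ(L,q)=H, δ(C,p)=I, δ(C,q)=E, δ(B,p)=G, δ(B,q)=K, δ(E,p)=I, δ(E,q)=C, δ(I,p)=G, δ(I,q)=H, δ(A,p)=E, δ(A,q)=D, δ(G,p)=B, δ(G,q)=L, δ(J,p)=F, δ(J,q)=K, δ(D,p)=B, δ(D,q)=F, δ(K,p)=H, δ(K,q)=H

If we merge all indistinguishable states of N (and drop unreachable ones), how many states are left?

P0 = {C,E,F} | {A,B,D,G,H,I,J,K,L}.
On input q, block {C,E,F} splits into {C,E} and {F}.
Refine {A,B,D,G,H,I,J,K,L} on symbol p: members go to different blocks, giving {B,D,G,H,I,K,L} and {A} and {J}.
On input q, block {B,D,G,H,I,K,L} splits into {B,G,I,K,L} and {D} and {H}.
Split {B,G,I,K,L} by δ(·,p) → {B,G,I} and {K,L}.
Refine {B,G,I} on symbol q: members go to different blocks, giving {B,G} and {I}.
The partition is now stable with 9 blocks: {C,E} | {B,G} | {F} | {A} | {J} | {D} | {H} | {K,L} | {I}.

9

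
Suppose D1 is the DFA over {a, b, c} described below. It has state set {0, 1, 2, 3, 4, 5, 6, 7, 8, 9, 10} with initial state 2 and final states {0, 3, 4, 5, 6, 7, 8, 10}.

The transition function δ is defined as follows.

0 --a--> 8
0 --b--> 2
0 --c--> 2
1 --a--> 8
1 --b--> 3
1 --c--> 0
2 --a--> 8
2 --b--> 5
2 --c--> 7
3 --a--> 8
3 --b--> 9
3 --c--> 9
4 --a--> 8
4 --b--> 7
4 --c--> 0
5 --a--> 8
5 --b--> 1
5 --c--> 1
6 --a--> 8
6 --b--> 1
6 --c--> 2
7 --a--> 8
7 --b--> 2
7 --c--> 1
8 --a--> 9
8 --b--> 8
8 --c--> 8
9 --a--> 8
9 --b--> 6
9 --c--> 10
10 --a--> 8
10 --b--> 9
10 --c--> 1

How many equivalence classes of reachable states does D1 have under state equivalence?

3

First remove the unreachable states {4}; 10 states remain.
P0 = {0,3,5,6,7,8,10} | {1,2,9}.
On input a, block {0,3,5,6,7,8,10} splits into {0,3,5,6,7,10} and {8}.
The partition is now stable with 3 blocks: {0,3,5,6,7,10} | {1,2,9} | {8}.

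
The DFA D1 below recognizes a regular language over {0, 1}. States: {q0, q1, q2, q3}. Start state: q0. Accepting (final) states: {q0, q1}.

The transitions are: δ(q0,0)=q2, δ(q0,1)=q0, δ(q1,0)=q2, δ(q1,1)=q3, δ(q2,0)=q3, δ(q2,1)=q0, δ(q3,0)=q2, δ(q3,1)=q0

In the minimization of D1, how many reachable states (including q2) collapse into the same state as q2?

2

States {q1} cannot be reached from the start state, so discard them.
Start with accepting vs non-accepting: {q0} | {q2,q3}.
No further refinement is possible. Final partition (2 blocks): {q0} | {q2,q3}.
The equivalence class containing q2 is {q2,q3}, of size 2.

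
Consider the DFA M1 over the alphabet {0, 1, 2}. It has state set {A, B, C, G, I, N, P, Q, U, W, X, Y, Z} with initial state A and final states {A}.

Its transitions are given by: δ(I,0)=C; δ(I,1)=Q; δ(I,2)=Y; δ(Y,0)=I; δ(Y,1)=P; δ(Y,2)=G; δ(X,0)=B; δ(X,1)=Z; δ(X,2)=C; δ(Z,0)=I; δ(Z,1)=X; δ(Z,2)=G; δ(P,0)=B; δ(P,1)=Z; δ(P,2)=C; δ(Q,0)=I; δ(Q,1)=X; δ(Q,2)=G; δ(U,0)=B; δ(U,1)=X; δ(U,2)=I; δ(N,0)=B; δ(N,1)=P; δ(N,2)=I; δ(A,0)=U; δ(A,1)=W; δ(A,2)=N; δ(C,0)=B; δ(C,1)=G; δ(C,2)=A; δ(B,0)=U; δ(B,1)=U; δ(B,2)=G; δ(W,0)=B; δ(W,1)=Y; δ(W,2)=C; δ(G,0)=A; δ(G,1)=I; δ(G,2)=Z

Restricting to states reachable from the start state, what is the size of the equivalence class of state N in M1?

2

Every state is reachable, so we keep all 13.
Initial partition by acceptance: {A} | {B,C,G,I,N,P,Q,U,W,X,Y,Z}.
On input 0, block {B,C,G,I,N,P,Q,U,W,X,Y,Z} splits into {B,C,I,N,P,Q,U,W,X,Y,Z} and {G}.
Split {B,C,I,N,P,Q,U,W,X,Y,Z} by δ(·,1) → {B,I,N,P,Q,U,W,X,Y,Z} and {C}.
On input 0, block {B,I,N,P,Q,U,W,X,Y,Z} splits into {B,N,P,Q,U,W,X,Y,Z} and {I}.
On input 0, block {B,N,P,Q,U,W,X,Y,Z} splits into {B,N,P,U,W,X} and {Q,Y,Z}.
On input 1, block {B,N,P,U,W,X} splits into {B,N,U} and {P,W,X}.
On input 1, block {B,N,U} splits into {N,U} and {B}.
No further refinement is possible. Final partition (8 blocks): {A} | {N,U} | {G} | {C} | {I} | {Q,Y,Z} | {P,W,X} | {B}.
The equivalence class containing N is {N,U}, of size 2.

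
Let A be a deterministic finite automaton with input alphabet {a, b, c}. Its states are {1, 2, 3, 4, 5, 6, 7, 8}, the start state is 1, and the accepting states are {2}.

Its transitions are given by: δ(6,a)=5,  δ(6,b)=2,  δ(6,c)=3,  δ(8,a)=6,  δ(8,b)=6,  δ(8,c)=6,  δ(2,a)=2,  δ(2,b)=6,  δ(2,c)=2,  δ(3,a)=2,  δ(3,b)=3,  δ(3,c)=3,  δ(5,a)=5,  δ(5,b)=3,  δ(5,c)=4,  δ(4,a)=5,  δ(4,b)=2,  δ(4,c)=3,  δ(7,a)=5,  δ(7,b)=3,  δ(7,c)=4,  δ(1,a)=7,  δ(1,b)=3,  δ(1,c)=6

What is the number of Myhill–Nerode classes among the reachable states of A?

4

Reachable states from the start: {1,2,3,4,5,6,7}. Unreachable: {8} — drop them.
Initial partition by acceptance: {2} | {1,3,4,5,6,7}.
On input a, block {1,3,4,5,6,7} splits into {1,4,5,6,7} and {3}.
On input b, block {1,4,5,6,7} splits into {1,5,7} and {4,6}.
Stable partition: {2} | {1,5,7} | {3} | {4,6} — 4 equivalence classes.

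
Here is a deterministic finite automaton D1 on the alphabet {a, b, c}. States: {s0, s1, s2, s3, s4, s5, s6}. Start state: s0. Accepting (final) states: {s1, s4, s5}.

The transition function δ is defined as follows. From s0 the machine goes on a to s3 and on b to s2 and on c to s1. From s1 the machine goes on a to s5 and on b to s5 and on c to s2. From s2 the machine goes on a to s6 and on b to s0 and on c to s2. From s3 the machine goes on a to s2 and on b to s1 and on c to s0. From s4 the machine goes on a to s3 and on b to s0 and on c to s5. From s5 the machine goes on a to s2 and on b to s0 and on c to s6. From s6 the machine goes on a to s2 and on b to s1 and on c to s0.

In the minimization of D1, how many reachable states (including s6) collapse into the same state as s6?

First remove the unreachable states {s4}; 6 states remain.
Initial partition by acceptance: {s1,s5} | {s0,s2,s3,s6}.
Refine {s1,s5} on symbol a: members go to different blocks, giving {s1} and {s5}.
Split {s0,s2,s3,s6} by δ(·,b) → {s0,s2} and {s3,s6}.
Refine {s0,s2} on symbol c: members go to different blocks, giving {s0} and {s2}.
No further refinement is possible. Final partition (5 blocks): {s1} | {s0} | {s5} | {s3,s6} | {s2}.
State s6 belongs to the block {s3,s6}, which has 2 states.

2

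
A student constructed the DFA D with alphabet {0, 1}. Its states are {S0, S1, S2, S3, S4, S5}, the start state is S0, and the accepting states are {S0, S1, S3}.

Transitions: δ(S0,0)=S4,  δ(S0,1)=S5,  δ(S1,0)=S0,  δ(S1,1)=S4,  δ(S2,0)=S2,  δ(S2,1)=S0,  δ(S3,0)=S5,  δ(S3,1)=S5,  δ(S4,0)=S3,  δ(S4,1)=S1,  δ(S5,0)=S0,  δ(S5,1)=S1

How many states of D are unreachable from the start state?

1

No path from S0 leads to S2; the other 5 states are all reachable.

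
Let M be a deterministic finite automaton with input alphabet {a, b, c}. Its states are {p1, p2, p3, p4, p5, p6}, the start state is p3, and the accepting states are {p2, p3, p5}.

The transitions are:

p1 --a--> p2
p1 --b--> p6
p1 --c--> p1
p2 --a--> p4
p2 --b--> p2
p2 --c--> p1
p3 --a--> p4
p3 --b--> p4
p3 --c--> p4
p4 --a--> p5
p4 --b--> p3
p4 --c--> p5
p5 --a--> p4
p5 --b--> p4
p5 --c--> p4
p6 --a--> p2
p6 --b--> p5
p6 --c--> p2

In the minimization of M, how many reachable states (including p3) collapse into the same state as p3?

2

Reachable states from the start: {p3,p4,p5}. Unreachable: {p1,p2,p6} — drop them.
Initial partition by acceptance: {p3,p5} | {p4}.
The partition is now stable with 2 blocks: {p3,p5} | {p4}.
State p3 belongs to the block {p3,p5}, which has 2 states.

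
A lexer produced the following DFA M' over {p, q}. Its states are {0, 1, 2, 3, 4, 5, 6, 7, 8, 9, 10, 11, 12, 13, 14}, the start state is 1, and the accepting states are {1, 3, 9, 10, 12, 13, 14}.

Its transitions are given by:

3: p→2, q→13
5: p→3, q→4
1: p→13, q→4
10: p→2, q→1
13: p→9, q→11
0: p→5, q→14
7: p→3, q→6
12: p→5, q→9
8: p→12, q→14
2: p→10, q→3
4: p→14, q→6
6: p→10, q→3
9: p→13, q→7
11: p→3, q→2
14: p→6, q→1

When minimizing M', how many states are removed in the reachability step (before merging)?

BFS from 1 reaches {1, 2, 3, 4, 6, 7, 9, 10, 11, 13, 14}; the 4 state(s) 0, 5, 8, 12 are never visited.

4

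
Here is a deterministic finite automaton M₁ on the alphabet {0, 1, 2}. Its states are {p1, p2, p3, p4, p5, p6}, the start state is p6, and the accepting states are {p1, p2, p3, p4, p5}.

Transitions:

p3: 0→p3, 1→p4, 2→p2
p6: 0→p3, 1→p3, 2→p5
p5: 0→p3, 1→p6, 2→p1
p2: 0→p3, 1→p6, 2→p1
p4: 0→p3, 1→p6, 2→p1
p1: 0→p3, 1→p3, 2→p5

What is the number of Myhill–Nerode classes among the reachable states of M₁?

All states are reachable from the start state.
P0 = {p1,p2,p3,p4,p5} | {p6}.
On input 1, block {p1,p2,p3,p4,p5} splits into {p2,p4,p5} and {p1,p3}.
Split {p1,p3} by δ(·,1) → {p1} and {p3}.
The partition is now stable with 4 blocks: {p2,p4,p5} | {p6} | {p1} | {p3}.

4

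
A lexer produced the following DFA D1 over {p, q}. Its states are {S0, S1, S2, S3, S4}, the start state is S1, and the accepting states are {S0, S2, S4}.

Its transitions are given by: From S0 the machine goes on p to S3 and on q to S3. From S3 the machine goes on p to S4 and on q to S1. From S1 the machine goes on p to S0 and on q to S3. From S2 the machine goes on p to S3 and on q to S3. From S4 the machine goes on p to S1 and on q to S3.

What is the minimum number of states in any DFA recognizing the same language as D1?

Reachable states from the start: {S0,S1,S3,S4}. Unreachable: {S2} — drop them.
P0 = {S0,S4} | {S1,S3}.
The partition is now stable with 2 blocks: {S0,S4} | {S1,S3}.

2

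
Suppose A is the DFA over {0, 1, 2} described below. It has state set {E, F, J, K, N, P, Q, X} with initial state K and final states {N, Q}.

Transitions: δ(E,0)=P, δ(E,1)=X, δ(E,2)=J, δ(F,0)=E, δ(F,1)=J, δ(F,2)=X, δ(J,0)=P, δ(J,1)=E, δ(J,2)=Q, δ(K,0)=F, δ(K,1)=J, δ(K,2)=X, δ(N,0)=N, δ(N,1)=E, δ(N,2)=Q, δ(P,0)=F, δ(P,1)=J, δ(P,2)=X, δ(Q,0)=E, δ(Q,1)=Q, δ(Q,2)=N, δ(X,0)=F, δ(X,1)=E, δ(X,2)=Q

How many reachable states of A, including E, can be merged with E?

Start with accepting vs non-accepting: {N,Q} | {E,F,J,K,P,X}.
Split {N,Q} by δ(·,0) → {Q} and {N}.
Split {E,F,J,K,P,X} by δ(·,2) → {E,F,K,P} and {J,X}.
The partition is now stable with 4 blocks: {Q} | {E,F,K,P} | {N} | {J,X}.
The equivalence class containing E is {E,F,K,P}, of size 4.

4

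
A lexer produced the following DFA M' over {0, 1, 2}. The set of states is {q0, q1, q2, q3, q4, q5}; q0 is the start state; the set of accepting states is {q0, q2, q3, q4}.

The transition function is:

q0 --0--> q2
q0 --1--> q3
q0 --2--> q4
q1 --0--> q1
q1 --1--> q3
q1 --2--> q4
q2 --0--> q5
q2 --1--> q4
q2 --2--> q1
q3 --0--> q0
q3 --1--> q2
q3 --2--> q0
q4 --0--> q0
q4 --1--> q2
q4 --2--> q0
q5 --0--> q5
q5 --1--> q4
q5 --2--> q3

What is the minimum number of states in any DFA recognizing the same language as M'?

4

Start with accepting vs non-accepting: {q0,q2,q3,q4} | {q1,q5}.
On input 0, block {q0,q2,q3,q4} splits into {q0,q3,q4} and {q2}.
Split {q0,q3,q4} by δ(·,0) → {q3,q4} and {q0}.
Stable partition: {q3,q4} | {q1,q5} | {q2} | {q0} — 4 equivalence classes.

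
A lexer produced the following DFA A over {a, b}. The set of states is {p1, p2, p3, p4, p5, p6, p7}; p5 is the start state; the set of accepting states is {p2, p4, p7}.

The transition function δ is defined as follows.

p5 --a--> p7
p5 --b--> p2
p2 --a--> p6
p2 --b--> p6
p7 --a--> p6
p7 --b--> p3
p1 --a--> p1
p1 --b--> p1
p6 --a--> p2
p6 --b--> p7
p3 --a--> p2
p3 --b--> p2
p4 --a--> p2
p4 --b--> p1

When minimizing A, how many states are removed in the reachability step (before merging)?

2

BFS from p5 reaches {p2, p3, p5, p6, p7}; the 2 state(s) p1, p4 are never visited.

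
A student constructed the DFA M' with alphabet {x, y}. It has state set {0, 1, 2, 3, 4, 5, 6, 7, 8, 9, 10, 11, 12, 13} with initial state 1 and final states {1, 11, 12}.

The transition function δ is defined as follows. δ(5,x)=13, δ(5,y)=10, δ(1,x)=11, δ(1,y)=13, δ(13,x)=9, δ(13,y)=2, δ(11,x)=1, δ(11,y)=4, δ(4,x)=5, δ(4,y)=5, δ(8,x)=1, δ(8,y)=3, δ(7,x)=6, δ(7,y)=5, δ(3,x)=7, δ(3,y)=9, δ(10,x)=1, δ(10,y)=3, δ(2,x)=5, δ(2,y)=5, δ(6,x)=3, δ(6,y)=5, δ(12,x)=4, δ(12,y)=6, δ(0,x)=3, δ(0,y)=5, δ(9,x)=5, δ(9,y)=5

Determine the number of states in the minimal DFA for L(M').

9

States {0,8,12} cannot be reached from the start state, so discard them.
Start with accepting vs non-accepting: {1,11} | {2,3,4,5,6,7,9,10,13}.
Refine {2,3,4,5,6,7,9,10,13} on symbol x: members go to different blocks, giving {2,3,4,5,6,7,9,13} and {10}.
Refine {2,3,4,5,6,7,9,13} on symbol y: members go to different blocks, giving {2,3,4,6,7,9,13} and {5}.
Split {2,3,4,6,7,9,13} by δ(·,x) → {3,6,7,13} and {2,4,9}.
Refine {1,11} on symbol y: members go to different blocks, giving {1} and {11}.
On input x, block {3,6,7,13} splits into {3,6,7} and {13}.
On input y, block {3,6,7} splits into {6,7} and {3}.
Refine {6,7} on symbol x: members go to different blocks, giving {6} and {7}.
No further refinement is possible. Final partition (9 blocks): {1} | {6} | {10} | {5} | {2,4,9} | {11} | {13} | {3} | {7}.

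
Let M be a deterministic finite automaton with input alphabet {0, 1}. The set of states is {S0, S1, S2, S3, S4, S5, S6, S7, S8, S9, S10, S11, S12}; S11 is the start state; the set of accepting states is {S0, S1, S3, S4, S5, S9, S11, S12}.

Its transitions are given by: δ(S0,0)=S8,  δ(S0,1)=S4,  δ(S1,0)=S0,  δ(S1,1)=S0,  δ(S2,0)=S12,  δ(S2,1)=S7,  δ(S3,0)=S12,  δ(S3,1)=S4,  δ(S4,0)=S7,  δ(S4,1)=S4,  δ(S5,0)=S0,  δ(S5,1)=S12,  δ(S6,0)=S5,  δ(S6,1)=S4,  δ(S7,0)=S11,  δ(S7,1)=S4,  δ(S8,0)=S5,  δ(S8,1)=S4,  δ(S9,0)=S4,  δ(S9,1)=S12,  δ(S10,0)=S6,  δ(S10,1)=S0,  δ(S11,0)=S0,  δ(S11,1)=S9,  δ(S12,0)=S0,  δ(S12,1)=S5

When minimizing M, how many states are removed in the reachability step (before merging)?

No path from S11 leads to S1, S2, S3, S6, S10; the other 8 states are all reachable.

5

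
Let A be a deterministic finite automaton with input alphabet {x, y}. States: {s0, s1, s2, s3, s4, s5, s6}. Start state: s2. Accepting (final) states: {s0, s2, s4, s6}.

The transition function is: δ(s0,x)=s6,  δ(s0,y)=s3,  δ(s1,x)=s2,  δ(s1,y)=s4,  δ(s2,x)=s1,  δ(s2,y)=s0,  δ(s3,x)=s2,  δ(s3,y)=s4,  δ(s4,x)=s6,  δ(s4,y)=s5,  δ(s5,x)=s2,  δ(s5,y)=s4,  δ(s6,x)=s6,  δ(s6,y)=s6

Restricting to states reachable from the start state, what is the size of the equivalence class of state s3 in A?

3

Every state is reachable, so we keep all 7.
P0 = {s0,s2,s4,s6} | {s1,s3,s5}.
Split {s0,s2,s4,s6} by δ(·,x) → {s0,s4,s6} and {s2}.
Refine {s0,s4,s6} on symbol y: members go to different blocks, giving {s0,s4} and {s6}.
Stable partition: {s0,s4} | {s1,s3,s5} | {s2} | {s6} — 4 equivalence classes.
The equivalence class containing s3 is {s1,s3,s5}, of size 3.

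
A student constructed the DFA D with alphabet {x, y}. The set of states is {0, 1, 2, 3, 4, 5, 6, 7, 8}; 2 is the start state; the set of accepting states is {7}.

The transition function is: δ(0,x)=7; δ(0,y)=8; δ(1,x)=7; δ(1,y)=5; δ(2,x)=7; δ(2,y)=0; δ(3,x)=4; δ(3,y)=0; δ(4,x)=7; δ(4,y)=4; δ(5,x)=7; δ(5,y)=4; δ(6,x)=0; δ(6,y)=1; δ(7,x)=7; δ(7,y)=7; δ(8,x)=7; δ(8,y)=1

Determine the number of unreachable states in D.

No path from 2 leads to 3, 6; the other 7 states are all reachable.

2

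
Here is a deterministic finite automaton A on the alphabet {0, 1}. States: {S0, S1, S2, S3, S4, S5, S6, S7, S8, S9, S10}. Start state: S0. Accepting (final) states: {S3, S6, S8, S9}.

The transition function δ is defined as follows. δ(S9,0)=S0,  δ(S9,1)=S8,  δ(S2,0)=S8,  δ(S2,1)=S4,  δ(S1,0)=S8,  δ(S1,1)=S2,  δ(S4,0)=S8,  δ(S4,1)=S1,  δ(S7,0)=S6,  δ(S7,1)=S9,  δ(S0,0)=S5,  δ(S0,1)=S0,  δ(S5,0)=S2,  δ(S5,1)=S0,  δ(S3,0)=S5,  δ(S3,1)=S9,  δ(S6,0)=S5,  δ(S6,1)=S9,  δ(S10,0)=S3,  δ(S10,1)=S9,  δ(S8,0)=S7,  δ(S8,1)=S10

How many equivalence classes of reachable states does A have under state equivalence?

7

Initial partition by acceptance: {S3,S6,S8,S9} | {S0,S1,S2,S4,S5,S7,S10}.
On input 1, block {S3,S6,S8,S9} splits into {S3,S6,S9} and {S8}.
Split {S3,S6,S9} by δ(·,1) → {S3,S6} and {S9}.
Refine {S0,S1,S2,S4,S5,S7,S10} on symbol 0: members go to different blocks, giving {S1,S2,S4} and {S0,S5} and {S7,S10}.
Refine {S0,S5} on symbol 0: members go to different blocks, giving {S0} and {S5}.
No further refinement is possible. Final partition (7 blocks): {S3,S6} | {S1,S2,S4} | {S8} | {S9} | {S0} | {S7,S10} | {S5}.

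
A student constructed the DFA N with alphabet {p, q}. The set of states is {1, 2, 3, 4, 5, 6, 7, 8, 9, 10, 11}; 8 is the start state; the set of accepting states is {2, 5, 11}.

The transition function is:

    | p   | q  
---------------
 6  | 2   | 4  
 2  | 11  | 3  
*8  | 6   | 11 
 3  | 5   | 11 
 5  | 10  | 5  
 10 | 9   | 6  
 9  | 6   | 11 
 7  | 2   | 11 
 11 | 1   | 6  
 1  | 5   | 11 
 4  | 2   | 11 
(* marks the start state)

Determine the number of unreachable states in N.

1

BFS from 8 reaches {1, 2, 3, 4, 5, 6, 8, 9, 10, 11}; the 1 state(s) 7 are never visited.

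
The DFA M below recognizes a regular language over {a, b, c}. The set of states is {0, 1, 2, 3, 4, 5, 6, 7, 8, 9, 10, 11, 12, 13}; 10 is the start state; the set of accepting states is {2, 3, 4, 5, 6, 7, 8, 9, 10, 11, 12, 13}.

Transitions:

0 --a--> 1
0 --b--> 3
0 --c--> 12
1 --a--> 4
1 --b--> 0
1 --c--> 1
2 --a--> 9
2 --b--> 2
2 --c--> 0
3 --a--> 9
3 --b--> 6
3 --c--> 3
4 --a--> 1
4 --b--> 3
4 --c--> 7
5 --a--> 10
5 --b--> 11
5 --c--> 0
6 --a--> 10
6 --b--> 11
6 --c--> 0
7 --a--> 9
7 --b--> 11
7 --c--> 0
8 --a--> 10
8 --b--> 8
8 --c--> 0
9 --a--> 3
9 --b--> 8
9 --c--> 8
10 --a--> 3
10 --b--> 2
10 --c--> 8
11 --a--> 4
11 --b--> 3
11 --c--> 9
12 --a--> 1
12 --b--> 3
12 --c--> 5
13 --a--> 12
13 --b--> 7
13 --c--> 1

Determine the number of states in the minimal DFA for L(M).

Reachable states from the start: {0,1,2,3,4,5,6,7,8,9,10,11,12}. Unreachable: {13} — drop them.
Initial partition by acceptance: {2,3,4,5,6,7,8,9,10,11,12} | {0,1}.
Split {2,3,4,5,6,7,8,9,10,11,12} by δ(·,a) → {2,3,5,6,7,8,9,10,11} and {4,12}.
On input a, block {2,3,5,6,7,8,9,10,11} splits into {2,3,5,6,7,8,9,10} and {11}.
Refine {2,3,5,6,7,8,9,10} on symbol b: members go to different blocks, giving {2,3,8,9,10} and {5,6,7}.
Split {2,3,8,9,10} by δ(·,b) → {2,8,9,10} and {3}.
Split {2,8,9,10} by δ(·,a) → {2,8} and {9,10}.
Split {0,1} by δ(·,a) → {0} and {1}.
Stable partition: {2,8} | {0} | {4,12} | {11} | {5,6,7} | {3} | {9,10} | {1} — 8 equivalence classes.

8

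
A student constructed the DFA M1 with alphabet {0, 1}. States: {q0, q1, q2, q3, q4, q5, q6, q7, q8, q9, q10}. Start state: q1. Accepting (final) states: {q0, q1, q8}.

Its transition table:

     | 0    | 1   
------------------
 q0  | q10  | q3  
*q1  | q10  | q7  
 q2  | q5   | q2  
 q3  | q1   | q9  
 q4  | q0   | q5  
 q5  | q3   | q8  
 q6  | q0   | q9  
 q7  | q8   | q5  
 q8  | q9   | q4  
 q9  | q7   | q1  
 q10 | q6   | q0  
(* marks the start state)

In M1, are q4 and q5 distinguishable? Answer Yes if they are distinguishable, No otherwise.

Reachable states from the start: {q0,q1,q3,q4,q5,q6,q7,q8,q9,q10}. Unreachable: {q2} — drop them.
Initial partition by acceptance: {q0,q1,q8} | {q3,q4,q5,q6,q7,q9,q10}.
Split {q3,q4,q5,q6,q7,q9,q10} by δ(·,0) → {q3,q4,q6,q7} and {q5,q9,q10}.
The partition is now stable with 3 blocks: {q0,q1,q8} | {q3,q4,q6,q7} | {q5,q9,q10}.
q4 and q5 end up in different blocks, so they are distinguishable. For instance, the string '0' is accepted from only q4.

Yes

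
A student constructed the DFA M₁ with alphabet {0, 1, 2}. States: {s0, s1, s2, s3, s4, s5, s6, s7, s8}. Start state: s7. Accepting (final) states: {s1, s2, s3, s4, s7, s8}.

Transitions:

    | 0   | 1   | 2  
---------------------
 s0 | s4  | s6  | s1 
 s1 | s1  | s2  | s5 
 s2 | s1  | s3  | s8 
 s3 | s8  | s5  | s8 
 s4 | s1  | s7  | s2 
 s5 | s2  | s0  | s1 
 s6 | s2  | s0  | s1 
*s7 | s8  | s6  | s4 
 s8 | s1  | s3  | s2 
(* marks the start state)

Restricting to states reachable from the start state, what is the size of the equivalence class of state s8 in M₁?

3

All states are reachable from the start state.
Start with accepting vs non-accepting: {s1,s2,s3,s4,s7,s8} | {s0,s5,s6}.
On input 1, block {s1,s2,s3,s4,s7,s8} splits into {s1,s2,s4,s8} and {s3,s7}.
Split {s1,s2,s4,s8} by δ(·,1) → {s2,s4,s8} and {s1}.
Stable partition: {s2,s4,s8} | {s0,s5,s6} | {s3,s7} | {s1} — 4 equivalence classes.
State s8 belongs to the block {s2,s4,s8}, which has 3 states.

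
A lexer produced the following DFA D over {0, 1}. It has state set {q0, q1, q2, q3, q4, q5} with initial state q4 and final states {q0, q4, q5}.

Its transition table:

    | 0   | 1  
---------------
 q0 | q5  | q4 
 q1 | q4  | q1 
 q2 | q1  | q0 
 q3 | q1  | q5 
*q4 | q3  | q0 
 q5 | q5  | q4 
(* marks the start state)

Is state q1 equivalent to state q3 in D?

Reachable states from the start: {q0,q1,q3,q4,q5}. Unreachable: {q2} — drop them.
Initial partition by acceptance: {q0,q4,q5} | {q1,q3}.
On input 0, block {q0,q4,q5} splits into {q0,q5} and {q4}.
On input 0, block {q1,q3} splits into {q1} and {q3}.
Stable partition: {q0,q5} | {q1} | {q4} | {q3} — 4 equivalence classes.
q1 and q3 end up in different blocks, so they are distinguishable. For instance, the string '0' is accepted from only q1.

No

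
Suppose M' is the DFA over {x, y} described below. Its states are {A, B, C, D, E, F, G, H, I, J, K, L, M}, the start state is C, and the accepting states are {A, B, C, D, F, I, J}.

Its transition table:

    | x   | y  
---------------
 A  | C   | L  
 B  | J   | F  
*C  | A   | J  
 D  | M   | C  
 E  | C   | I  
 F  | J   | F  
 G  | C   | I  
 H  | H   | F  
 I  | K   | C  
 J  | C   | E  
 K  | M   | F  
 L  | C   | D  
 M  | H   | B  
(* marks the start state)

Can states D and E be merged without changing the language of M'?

Reachable states from the start: {A,B,C,D,E,F,H,I,J,K,L,M}. Unreachable: {G} — drop them.
Initial partition by acceptance: {A,B,C,D,F,I,J} | {E,H,K,L,M}.
Refine {A,B,C,D,F,I,J} on symbol x: members go to different blocks, giving {A,B,C,F,J} and {D,I}.
Refine {A,B,C,F,J} on symbol y: members go to different blocks, giving {B,C,F} and {A,J}.
On input y, block {B,C,F} splits into {B,F} and {C}.
Refine {E,H,K,L,M} on symbol x: members go to different blocks, giving {H,K,M} and {E,L}.
Stable partition: {B,F} | {H,K,M} | {D,I} | {A,J} | {C} | {E,L} — 6 equivalence classes.
D and E end up in different blocks, so they are distinguishable. For instance, the string 'ε' is accepted from only D.

No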